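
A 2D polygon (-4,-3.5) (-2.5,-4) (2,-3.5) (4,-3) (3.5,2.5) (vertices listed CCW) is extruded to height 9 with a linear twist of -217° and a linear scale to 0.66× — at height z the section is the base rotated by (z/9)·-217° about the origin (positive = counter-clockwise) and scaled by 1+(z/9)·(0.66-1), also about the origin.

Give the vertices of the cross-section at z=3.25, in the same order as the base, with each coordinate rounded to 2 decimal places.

t = z/height = 3.25/9 = 0.361111
s = 1 + (scale-1)·z/height = 1 + (0.66-1)·3.25/9 = 0.877222
θ = twist·z/height = -217°·3.25/9 = -78.3611° = -1.367659 rad
cos θ = 0.201743, sin θ = -0.979439 (intermediates below are computed at full precision and shown rounded to 5 d.p.)
v1: (-4,-3.5) → rotate → (-4.23501,3.21165) → ×s → (-3.71504,2.81733) → (-3.72,2.82)
v2: (-2.5,-4) → rotate → (-4.42211,1.64163) → ×s → (-3.87917,1.44007) → (-3.88,1.44)
v3: (2,-3.5) → rotate → (-3.02455,-2.66498) → ×s → (-2.65320,-2.33778) → (-2.65,-2.34)
v4: (4,-3) → rotate → (-2.13134,-4.52298) → ×s → (-1.86966,-3.96766) → (-1.87,-3.97)
v5: (3.5,2.5) → rotate → (3.15470,-2.92368) → ×s → (2.76737,-2.56472) → (2.77,-2.56)

Cross-section at z=3.25: (-3.72,2.82) (-3.88,1.44) (-2.65,-2.34) (-1.87,-3.97) (2.77,-2.56)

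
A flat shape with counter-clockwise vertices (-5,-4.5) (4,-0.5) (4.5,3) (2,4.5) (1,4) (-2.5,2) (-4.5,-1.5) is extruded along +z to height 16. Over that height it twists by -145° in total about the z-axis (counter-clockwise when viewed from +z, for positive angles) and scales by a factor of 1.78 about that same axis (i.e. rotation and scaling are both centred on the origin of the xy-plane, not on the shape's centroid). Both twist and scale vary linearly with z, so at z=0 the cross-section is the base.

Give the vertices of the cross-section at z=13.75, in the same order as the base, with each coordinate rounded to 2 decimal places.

Cross-section at z=13.75: (-1.44,11.14) (-4.48,-5.02) (-0.14,-9.03) (4.29,-7.02) (4.55,-5.17) (5.12,1.54) (2.21,7.61)

t = z/height = 13.75/16 = 0.859375
s = 1 + (scale-1)·z/height = 1 + (1.78-1)·13.75/16 = 1.670313
θ = twist·z/height = -145°·13.75/16 = -124.6094° = -2.174844 rad
cos θ = -0.567978, sin θ = -0.823043 (intermediates below are computed at full precision and shown rounded to 5 d.p.)
v1: (-5,-4.5) → rotate → (-0.86380,6.67112) → ×s → (-1.44282,11.14286) → (-1.44,11.14)
v2: (4,-0.5) → rotate → (-2.68344,-3.00818) → ×s → (-4.48218,-5.02461) → (-4.48,-5.02)
v3: (4.5,3) → rotate → (-0.08677,-5.40763) → ×s → (-0.14494,-9.03243) → (-0.14,-9.03)
v4: (2,4.5) → rotate → (2.56774,-4.20199) → ×s → (4.28893,-7.01864) → (4.29,-7.02)
v5: (1,4) → rotate → (2.72420,-3.09496) → ×s → (4.55026,-5.16955) → (4.55,-5.17)
v6: (-2.5,2) → rotate → (3.06603,0.92165) → ×s → (5.12123,1.53945) → (5.12,1.54)
v7: (-4.5,-1.5) → rotate → (1.32134,4.55566) → ×s → (2.20705,7.60938) → (2.21,7.61)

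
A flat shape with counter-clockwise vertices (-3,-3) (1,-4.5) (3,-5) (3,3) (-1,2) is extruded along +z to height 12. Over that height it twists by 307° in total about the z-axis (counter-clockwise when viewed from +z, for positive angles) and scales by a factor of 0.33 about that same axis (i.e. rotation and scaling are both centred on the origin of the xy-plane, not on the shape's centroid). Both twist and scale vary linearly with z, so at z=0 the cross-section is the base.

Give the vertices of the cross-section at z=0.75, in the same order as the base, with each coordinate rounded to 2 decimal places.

t = z/height = 0.75/12 = 0.0625
s = 1 + (scale-1)·z/height = 1 + (0.33-1)·0.75/12 = 0.958125
θ = twist·z/height = 307°·0.75/12 = 19.1875° = 0.334885 rad
cos θ = 0.944448, sin θ = 0.328661 (intermediates below are computed at full precision and shown rounded to 5 d.p.)
v1: (-3,-3) → rotate → (-1.84736,-3.81933) → ×s → (-1.77000,-3.65939) → (-1.77,-3.66)
v2: (1,-4.5) → rotate → (2.42342,-3.92136) → ×s → (2.32194,-3.75715) → (2.32,-3.76)
v3: (3,-5) → rotate → (4.47665,-3.73626) → ×s → (4.28919,-3.57980) → (4.29,-3.58)
v4: (3,3) → rotate → (1.84736,3.81933) → ×s → (1.77000,3.65939) → (1.77,3.66)
v5: (-1,2) → rotate → (-1.60177,1.56024) → ×s → (-1.53470,1.49490) → (-1.53,1.49)

Cross-section at z=0.75: (-1.77,-3.66) (2.32,-3.76) (4.29,-3.58) (1.77,3.66) (-1.53,1.49)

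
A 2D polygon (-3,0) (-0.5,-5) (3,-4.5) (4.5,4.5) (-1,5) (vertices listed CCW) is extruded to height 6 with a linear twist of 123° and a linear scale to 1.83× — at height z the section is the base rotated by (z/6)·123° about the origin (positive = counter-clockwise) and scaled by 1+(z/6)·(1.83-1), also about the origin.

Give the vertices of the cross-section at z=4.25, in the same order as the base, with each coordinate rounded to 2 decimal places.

t = z/height = 4.25/6 = 0.708333
s = 1 + (scale-1)·z/height = 1 + (1.83-1)·4.25/6 = 1.587917
θ = twist·z/height = 123°·4.25/6 = 87.1250° = 1.520618 rad
cos θ = 0.050157, sin θ = 0.998741 (intermediates below are computed at full precision and shown rounded to 5 d.p.)
v1: (-3,0) → rotate → (-0.15047,-2.99622) → ×s → (-0.23894,-4.75775) → (-0.24,-4.76)
v2: (-0.5,-5) → rotate → (4.96863,-0.75016) → ×s → (7.88977,-1.19119) → (7.89,-1.19)
v3: (3,-4.5) → rotate → (4.64481,2.77052) → ×s → (7.37557,4.39935) → (7.38,4.40)
v4: (4.5,4.5) → rotate → (-4.26863,4.72004) → ×s → (-6.77823,7.49504) → (-6.78,7.50)
v5: (-1,5) → rotate → (-5.04386,-0.74796) → ×s → (-8.00924,-1.18769) → (-8.01,-1.19)

Cross-section at z=4.25: (-0.24,-4.76) (7.89,-1.19) (7.38,4.40) (-6.78,7.50) (-8.01,-1.19)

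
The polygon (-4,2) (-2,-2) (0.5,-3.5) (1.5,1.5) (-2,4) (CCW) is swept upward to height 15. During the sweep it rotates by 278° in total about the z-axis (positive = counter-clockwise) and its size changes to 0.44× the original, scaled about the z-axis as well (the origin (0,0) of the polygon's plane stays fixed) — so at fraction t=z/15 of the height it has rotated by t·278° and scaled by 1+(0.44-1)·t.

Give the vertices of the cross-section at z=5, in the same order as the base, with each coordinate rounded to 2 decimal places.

Cross-section at z=5: (-1.47,-3.33) (1.70,-1.55) (2.82,0.54) (-1.28,1.16) (-3.17,-1.78)

t = z/height = 5/15 = 0.333333
s = 1 + (scale-1)·z/height = 1 + (0.44-1)·5/15 = 0.813333
θ = twist·z/height = 278°·5/15 = 92.6667° = 1.617338 rad
cos θ = -0.046525, sin θ = 0.998917 (intermediates below are computed at full precision and shown rounded to 5 d.p.)
v1: (-4,2) → rotate → (-1.81173,-4.08872) → ×s → (-1.47354,-3.32549) → (-1.47,-3.33)
v2: (-2,-2) → rotate → (2.09088,-1.90478) → ×s → (1.70059,-1.54922) → (1.70,-1.55)
v3: (0.5,-3.5) → rotate → (3.47295,0.66230) → ×s → (2.82466,0.53867) → (2.82,0.54)
v4: (1.5,1.5) → rotate → (-1.56816,1.42859) → ×s → (-1.27544,1.16192) → (-1.28,1.16)
v5: (-2,4) → rotate → (-3.90262,-2.18394) → ×s → (-3.17413,-1.77627) → (-3.17,-1.78)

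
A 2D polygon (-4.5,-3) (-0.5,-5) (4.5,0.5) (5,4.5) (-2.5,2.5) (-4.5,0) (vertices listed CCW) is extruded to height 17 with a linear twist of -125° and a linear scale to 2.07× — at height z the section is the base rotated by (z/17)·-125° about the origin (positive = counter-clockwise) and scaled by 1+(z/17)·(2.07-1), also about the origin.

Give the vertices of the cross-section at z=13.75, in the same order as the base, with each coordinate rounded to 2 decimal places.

t = z/height = 13.75/17 = 0.808824
s = 1 + (scale-1)·z/height = 1 + (2.07-1)·13.75/17 = 1.865441
θ = twist·z/height = -125°·13.75/17 = -101.1029° = -1.764579 rad
cos θ = -0.192572, sin θ = -0.981283 (intermediates below are computed at full precision and shown rounded to 5 d.p.)
v1: (-4.5,-3) → rotate → (-2.07727,4.99349) → ×s → (-3.87503,9.31506) → (-3.88,9.32)
v2: (-0.5,-5) → rotate → (-4.81013,1.45350) → ×s → (-8.97301,2.71142) → (-8.97,2.71)
v3: (4.5,0.5) → rotate → (-0.37593,-4.51206) → ×s → (-0.70128,-8.41698) → (-0.70,-8.42)
v4: (5,4.5) → rotate → (3.45291,-5.77299) → ×s → (6.44120,-10.76917) → (6.44,-10.77)
v5: (-2.5,2.5) → rotate → (2.93464,1.97178) → ×s → (5.47439,3.67823) → (5.47,3.68)
v6: (-4.5,0) → rotate → (0.86658,4.41577) → ×s → (1.61655,8.23736) → (1.62,8.24)

Cross-section at z=13.75: (-3.88,9.32) (-8.97,2.71) (-0.70,-8.42) (6.44,-10.77) (5.47,3.68) (1.62,8.24)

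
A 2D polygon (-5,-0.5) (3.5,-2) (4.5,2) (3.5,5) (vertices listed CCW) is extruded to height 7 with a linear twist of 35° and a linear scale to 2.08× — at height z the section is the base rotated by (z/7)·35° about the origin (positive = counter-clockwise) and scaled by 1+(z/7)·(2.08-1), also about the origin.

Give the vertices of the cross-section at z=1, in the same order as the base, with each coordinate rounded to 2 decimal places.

Cross-section at z=1: (-5.70,-1.08) (4.23,-1.95) (4.97,2.75) (3.52,6.10)

t = z/height = 1/7 = 0.142857
s = 1 + (scale-1)·z/height = 1 + (2.08-1)·1/7 = 1.154286
θ = twist·z/height = 35°·1/7 = 5.0000° = 0.087266 rad
cos θ = 0.996195, sin θ = 0.087156 (intermediates below are computed at full precision and shown rounded to 5 d.p.)
v1: (-5,-0.5) → rotate → (-4.93740,-0.93388) → ×s → (-5.69917,-1.07796) → (-5.70,-1.08)
v2: (3.5,-2) → rotate → (3.66099,-1.68734) → ×s → (4.22583,-1.94768) → (4.23,-1.95)
v3: (4.5,2) → rotate → (4.30856,2.38459) → ×s → (4.97331,2.75250) → (4.97,2.75)
v4: (3.5,5) → rotate → (3.05090,5.28602) → ×s → (3.52161,6.10158) → (3.52,6.10)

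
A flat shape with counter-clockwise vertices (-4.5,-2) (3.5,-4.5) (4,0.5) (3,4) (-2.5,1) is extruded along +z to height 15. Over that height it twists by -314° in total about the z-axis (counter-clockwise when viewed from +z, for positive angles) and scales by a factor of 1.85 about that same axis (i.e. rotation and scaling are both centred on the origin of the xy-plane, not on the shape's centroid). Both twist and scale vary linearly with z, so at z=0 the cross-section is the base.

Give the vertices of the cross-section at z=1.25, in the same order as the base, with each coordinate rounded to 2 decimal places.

t = z/height = 1.25/15 = 0.0833333
s = 1 + (scale-1)·z/height = 1 + (1.85-1)·1.25/15 = 1.070833
θ = twist·z/height = -314°·1.25/15 = -26.1667° = -0.456694 rad
cos θ = 0.897515, sin θ = -0.440984 (intermediates below are computed at full precision and shown rounded to 5 d.p.)
v1: (-4.5,-2) → rotate → (-4.92079,0.18940) → ×s → (-5.26934,0.20281) → (-5.27,0.20)
v2: (3.5,-4.5) → rotate → (1.15688,-5.58226) → ×s → (1.23882,-5.97767) → (1.24,-5.98)
v3: (4,0.5) → rotate → (3.81055,-1.31518) → ×s → (4.08047,-1.40834) → (4.08,-1.41)
v4: (3,4) → rotate → (4.45648,2.26711) → ×s → (4.77215,2.42770) → (4.77,2.43)
v5: (-2.5,1) → rotate → (-1.80280,1.99997) → ×s → (-1.93050,2.14164) → (-1.93,2.14)

Cross-section at z=1.25: (-5.27,0.20) (1.24,-5.98) (4.08,-1.41) (4.77,2.43) (-1.93,2.14)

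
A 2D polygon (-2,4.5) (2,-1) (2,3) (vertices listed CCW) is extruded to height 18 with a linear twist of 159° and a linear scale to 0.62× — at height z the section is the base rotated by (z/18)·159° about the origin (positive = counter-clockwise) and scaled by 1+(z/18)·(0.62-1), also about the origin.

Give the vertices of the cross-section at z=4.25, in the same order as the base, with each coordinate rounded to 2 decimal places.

t = z/height = 4.25/18 = 0.236111
s = 1 + (scale-1)·z/height = 1 + (0.62-1)·4.25/18 = 0.910278
θ = twist·z/height = 159°·4.25/18 = 37.5417° = 0.655226 rad
cos θ = 0.792910, sin θ = 0.609338 (intermediates below are computed at full precision and shown rounded to 5 d.p.)
v1: (-2,4.5) → rotate → (-4.32784,2.34942) → ×s → (-3.93954,2.13863) → (-3.94,2.14)
v2: (2,-1) → rotate → (2.19516,0.42577) → ×s → (1.99820,0.38757) → (2.00,0.39)
v3: (2,3) → rotate → (-0.24219,3.59741) → ×s → (-0.22046,3.27464) → (-0.22,3.27)

Cross-section at z=4.25: (-3.94,2.14) (2.00,0.39) (-0.22,3.27)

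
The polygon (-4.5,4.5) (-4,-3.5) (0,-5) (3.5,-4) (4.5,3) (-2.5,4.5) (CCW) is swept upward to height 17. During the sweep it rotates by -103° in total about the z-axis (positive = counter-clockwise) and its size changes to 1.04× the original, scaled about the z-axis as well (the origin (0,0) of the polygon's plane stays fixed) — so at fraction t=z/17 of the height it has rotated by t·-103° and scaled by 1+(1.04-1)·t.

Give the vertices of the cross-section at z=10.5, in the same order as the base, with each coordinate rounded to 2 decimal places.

Cross-section at z=10.5: (2.08,6.18) (-5.03,2.08) (-4.59,-2.28) (-2.08,-5.03) (4.80,-2.76) (2.99,4.34)

t = z/height = 10.5/17 = 0.617647
s = 1 + (scale-1)·z/height = 1 + (1.04-1)·10.5/17 = 1.024706
θ = twist·z/height = -103°·10.5/17 = -63.6176° = -1.110337 rad
cos θ = 0.444359, sin θ = -0.895849 (intermediates below are computed at full precision and shown rounded to 5 d.p.)
v1: (-4.5,4.5) → rotate → (2.03170,6.03094) → ×s → (2.08190,6.17994) → (2.08,6.18)
v2: (-4,-3.5) → rotate → (-4.91291,2.02814) → ×s → (-5.03429,2.07824) → (-5.03,2.08)
v3: (0,-5) → rotate → (-4.47924,-2.22180) → ×s → (-4.58991,-2.27669) → (-4.59,-2.28)
v4: (3.5,-4) → rotate → (-2.02814,-4.91291) → ×s → (-2.07824,-5.03429) → (-2.08,-5.03)
v5: (4.5,3) → rotate → (4.68716,-2.69824) → ×s → (4.80296,-2.76490) → (4.80,-2.76)
v6: (-2.5,4.5) → rotate → (2.92042,4.23924) → ×s → (2.99257,4.34397) → (2.99,4.34)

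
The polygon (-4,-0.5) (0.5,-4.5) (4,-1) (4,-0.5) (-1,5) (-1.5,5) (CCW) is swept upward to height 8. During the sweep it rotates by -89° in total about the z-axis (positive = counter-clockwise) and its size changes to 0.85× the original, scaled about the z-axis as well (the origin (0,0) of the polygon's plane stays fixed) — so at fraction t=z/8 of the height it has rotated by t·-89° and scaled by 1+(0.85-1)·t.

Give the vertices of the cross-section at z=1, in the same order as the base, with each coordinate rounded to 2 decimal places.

t = z/height = 1/8 = 0.125
s = 1 + (scale-1)·z/height = 1 + (0.85-1)·1/8 = 0.981250
θ = twist·z/height = -89°·1/8 = -11.1250° = -0.194168 rad
cos θ = 0.981209, sin θ = -0.192950 (intermediates below are computed at full precision and shown rounded to 5 d.p.)
v1: (-4,-0.5) → rotate → (-4.02131,0.28120) → ×s → (-3.94591,0.27592) → (-3.95,0.28)
v2: (0.5,-4.5) → rotate → (-0.37767,-4.51191) → ×s → (-0.37059,-4.42732) → (-0.37,-4.43)
v3: (4,-1) → rotate → (3.73188,-1.75301) → ×s → (3.66191,-1.72014) → (3.66,-1.72)
v4: (4,-0.5) → rotate → (3.82836,-1.26240) → ×s → (3.75658,-1.23873) → (3.76,-1.24)
v5: (-1,5) → rotate → (-0.01646,5.09899) → ×s → (-0.01615,5.00339) → (-0.02,5.00)
v6: (-1.5,5) → rotate → (-0.50706,5.19547) → ×s → (-0.49755,5.09805) → (-0.50,5.10)

Cross-section at z=1: (-3.95,0.28) (-0.37,-4.43) (3.66,-1.72) (3.76,-1.24) (-0.02,5.00) (-0.50,5.10)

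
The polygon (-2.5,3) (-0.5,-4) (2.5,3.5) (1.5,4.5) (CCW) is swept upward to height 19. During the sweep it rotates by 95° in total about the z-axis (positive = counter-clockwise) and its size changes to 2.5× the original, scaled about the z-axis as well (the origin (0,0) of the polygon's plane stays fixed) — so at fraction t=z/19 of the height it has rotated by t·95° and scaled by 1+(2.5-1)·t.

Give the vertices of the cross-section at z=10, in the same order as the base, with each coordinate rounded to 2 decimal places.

Cross-section at z=10: (-6.99,0.02) (4.91,-5.29) (-1.92,7.45) (-4.44,7.23)

t = z/height = 10/19 = 0.526316
s = 1 + (scale-1)·z/height = 1 + (2.5-1)·10/19 = 1.789474
θ = twist·z/height = 95°·10/19 = 50.0000° = 0.872665 rad
cos θ = 0.642788, sin θ = 0.766044 (intermediates below are computed at full precision and shown rounded to 5 d.p.)
v1: (-2.5,3) → rotate → (-3.90510,0.01325) → ×s → (-6.98808,0.02371) → (-6.99,0.02)
v2: (-0.5,-4) → rotate → (2.74278,-2.95417) → ×s → (4.90814,-5.28641) → (4.91,-5.29)
v3: (2.5,3.5) → rotate → (-1.07419,4.16487) → ×s → (-1.92223,7.45292) → (-1.92,7.45)
v4: (1.5,4.5) → rotate → (-2.48302,4.04161) → ×s → (-4.44330,7.23236) → (-4.44,7.23)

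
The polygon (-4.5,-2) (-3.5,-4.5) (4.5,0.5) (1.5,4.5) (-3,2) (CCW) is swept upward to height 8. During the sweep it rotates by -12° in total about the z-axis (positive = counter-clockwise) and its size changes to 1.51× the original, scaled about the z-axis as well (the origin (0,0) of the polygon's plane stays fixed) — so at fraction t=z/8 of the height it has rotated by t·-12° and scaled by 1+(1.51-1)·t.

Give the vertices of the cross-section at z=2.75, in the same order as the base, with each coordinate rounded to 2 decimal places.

Cross-section at z=2.75: (-5.44,-1.96) (-4.48,-4.98) (5.32,0.21) (2.14,5.15) (-3.35,2.60)

t = z/height = 2.75/8 = 0.34375
s = 1 + (scale-1)·z/height = 1 + (1.51-1)·2.75/8 = 1.175313
θ = twist·z/height = -12°·2.75/8 = -4.1250° = -0.071995 rad
cos θ = 0.997409, sin θ = -0.071933 (intermediates below are computed at full precision and shown rounded to 5 d.p.)
v1: (-4.5,-2) → rotate → (-4.63221,-1.67112) → ×s → (-5.44429,-1.96409) → (-5.44,-1.96)
v2: (-3.5,-4.5) → rotate → (-3.81463,-4.23658) → ×s → (-4.48338,-4.97930) → (-4.48,-4.98)
v3: (4.5,0.5) → rotate → (4.52431,0.17501) → ×s → (5.31748,0.20569) → (5.32,0.21)
v4: (1.5,4.5) → rotate → (1.81981,4.38044) → ×s → (2.13885,5.14839) → (2.14,5.15)
v5: (-3,2) → rotate → (-2.84836,2.21062) → ×s → (-3.34772,2.59817) → (-3.35,2.60)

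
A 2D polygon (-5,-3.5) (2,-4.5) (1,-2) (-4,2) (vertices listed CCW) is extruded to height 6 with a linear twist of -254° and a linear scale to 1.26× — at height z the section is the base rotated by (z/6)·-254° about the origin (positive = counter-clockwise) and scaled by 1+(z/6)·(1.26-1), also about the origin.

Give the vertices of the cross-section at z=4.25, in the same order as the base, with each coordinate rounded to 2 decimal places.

Cross-section at z=4.25: (5.91,4.15) (-2.38,5.33) (-1.19,2.37) (4.74,-2.36)

t = z/height = 4.25/6 = 0.708333
s = 1 + (scale-1)·z/height = 1 + (1.26-1)·4.25/6 = 1.184167
θ = twist·z/height = -254°·4.25/6 = -179.9167° = -3.140138 rad
cos θ = -0.999999, sin θ = -0.001454 (intermediates below are computed at full precision and shown rounded to 5 d.p.)
v1: (-5,-3.5) → rotate → (4.99490,3.50727) → ×s → (5.91480,4.15319) → (5.91,4.15)
v2: (2,-4.5) → rotate → (-2.00654,4.49709) → ×s → (-2.37608,5.32530) → (-2.38,5.33)
v3: (1,-2) → rotate → (-1.00291,1.99854) → ×s → (-1.18761,2.36661) → (-1.19,2.37)
v4: (-4,2) → rotate → (4.00290,-1.99418) → ×s → (4.74011,-2.36144) → (4.74,-2.36)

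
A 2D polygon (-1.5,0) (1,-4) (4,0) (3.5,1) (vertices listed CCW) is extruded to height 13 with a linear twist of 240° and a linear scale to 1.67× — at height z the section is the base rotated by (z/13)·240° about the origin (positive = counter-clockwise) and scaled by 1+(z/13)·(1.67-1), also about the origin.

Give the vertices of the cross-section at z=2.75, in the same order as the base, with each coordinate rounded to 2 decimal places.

t = z/height = 2.75/13 = 0.211538
s = 1 + (scale-1)·z/height = 1 + (1.67-1)·2.75/13 = 1.141731
θ = twist·z/height = 240°·2.75/13 = 50.7692° = 0.886090 rad
cos θ = 0.632445, sin θ = 0.774605 (intermediates below are computed at full precision and shown rounded to 5 d.p.)
v1: (-1.5,0) → rotate → (-0.94867,-1.16191) → ×s → (-1.08312,-1.32659) → (-1.08,-1.33)
v2: (1,-4) → rotate → (3.73087,-1.75518) → ×s → (4.25964,-2.00394) → (4.26,-2.00)
v3: (4,0) → rotate → (2.52978,3.09842) → ×s → (2.88833,3.53756) → (2.89,3.54)
v4: (3.5,1) → rotate → (1.43895,3.34356) → ×s → (1.64290,3.81745) → (1.64,3.82)

Cross-section at z=2.75: (-1.08,-1.33) (4.26,-2.00) (2.89,3.54) (1.64,3.82)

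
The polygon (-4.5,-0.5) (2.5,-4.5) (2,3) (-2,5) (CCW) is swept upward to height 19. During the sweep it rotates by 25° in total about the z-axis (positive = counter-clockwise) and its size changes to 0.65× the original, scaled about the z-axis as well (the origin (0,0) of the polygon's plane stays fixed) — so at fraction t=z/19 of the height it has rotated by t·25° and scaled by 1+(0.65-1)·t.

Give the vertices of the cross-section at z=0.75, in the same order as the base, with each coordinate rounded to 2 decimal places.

t = z/height = 0.75/19 = 0.0394737
s = 1 + (scale-1)·z/height = 1 + (0.65-1)·0.75/19 = 0.986184
θ = twist·z/height = 25°·0.75/19 = 0.9868° = 0.017224 rad
cos θ = 0.999852, sin θ = 0.017223 (intermediates below are computed at full precision and shown rounded to 5 d.p.)
v1: (-4.5,-0.5) → rotate → (-4.49072,-0.57743) → ×s → (-4.42868,-0.56945) → (-4.43,-0.57)
v2: (2.5,-4.5) → rotate → (2.57713,-4.45628) → ×s → (2.54153,-4.39471) → (2.54,-4.39)
v3: (2,3) → rotate → (1.94803,3.03400) → ×s → (1.92112,2.99208) → (1.92,2.99)
v4: (-2,5) → rotate → (-2.08582,4.96481) → ×s → (-2.05700,4.89622) → (-2.06,4.90)

Cross-section at z=0.75: (-4.43,-0.57) (2.54,-4.39) (1.92,2.99) (-2.06,4.90)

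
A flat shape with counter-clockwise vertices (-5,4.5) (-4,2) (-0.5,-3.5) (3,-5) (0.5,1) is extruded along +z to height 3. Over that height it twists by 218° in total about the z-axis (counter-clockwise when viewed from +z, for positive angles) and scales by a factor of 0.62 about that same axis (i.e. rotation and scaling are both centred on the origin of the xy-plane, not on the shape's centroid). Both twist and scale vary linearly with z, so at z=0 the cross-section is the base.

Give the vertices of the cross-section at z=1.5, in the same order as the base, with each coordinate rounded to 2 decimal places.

Cross-section at z=1.5: (-2.13,-5.02) (-0.48,-3.59) (2.81,0.54) (3.04,3.62) (-0.90,0.12)

t = z/height = 1.5/3 = 0.5
s = 1 + (scale-1)·z/height = 1 + (0.62-1)·1.5/3 = 0.810000
θ = twist·z/height = 218°·1.5/3 = 109.0000° = 1.902409 rad
cos θ = -0.325568, sin θ = 0.945519 (intermediates below are computed at full precision and shown rounded to 5 d.p.)
v1: (-5,4.5) → rotate → (-2.62699,-6.19265) → ×s → (-2.12786,-5.01605) → (-2.13,-5.02)
v2: (-4,2) → rotate → (-0.58876,-4.43321) → ×s → (-0.47690,-3.59090) → (-0.48,-3.59)
v3: (-0.5,-3.5) → rotate → (3.47210,0.66673) → ×s → (2.81240,0.54005) → (2.81,0.54)
v4: (3,-5) → rotate → (3.75089,4.46440) → ×s → (3.03822,3.61616) → (3.04,3.62)
v5: (0.5,1) → rotate → (-1.10830,0.14719) → ×s → (-0.89773,0.11922) → (-0.90,0.12)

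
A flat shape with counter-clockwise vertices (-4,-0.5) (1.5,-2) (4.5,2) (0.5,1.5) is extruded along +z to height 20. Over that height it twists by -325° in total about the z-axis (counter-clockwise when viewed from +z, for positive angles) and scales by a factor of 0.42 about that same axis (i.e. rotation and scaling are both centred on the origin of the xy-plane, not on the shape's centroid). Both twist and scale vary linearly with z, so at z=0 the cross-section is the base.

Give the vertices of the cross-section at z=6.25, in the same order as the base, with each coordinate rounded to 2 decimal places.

t = z/height = 6.25/20 = 0.3125
s = 1 + (scale-1)·z/height = 1 + (0.42-1)·6.25/20 = 0.818750
θ = twist·z/height = -325°·6.25/20 = -101.5625° = -1.772600 rad
cos θ = -0.200437, sin θ = -0.979707 (intermediates below are computed at full precision and shown rounded to 5 d.p.)
v1: (-4,-0.5) → rotate → (0.31189,4.01904) → ×s → (0.25536,3.29059) → (0.26,3.29)
v2: (1.5,-2) → rotate → (-2.26007,-1.06869) → ×s → (-1.85043,-0.87499) → (-1.85,-0.87)
v3: (4.5,2) → rotate → (1.05745,-4.80955) → ×s → (0.86579,-3.93782) → (0.87,-3.94)
v4: (0.5,1.5) → rotate → (1.36934,-0.79051) → ×s → (1.12115,-0.64723) → (1.12,-0.65)

Cross-section at z=6.25: (0.26,3.29) (-1.85,-0.87) (0.87,-3.94) (1.12,-0.65)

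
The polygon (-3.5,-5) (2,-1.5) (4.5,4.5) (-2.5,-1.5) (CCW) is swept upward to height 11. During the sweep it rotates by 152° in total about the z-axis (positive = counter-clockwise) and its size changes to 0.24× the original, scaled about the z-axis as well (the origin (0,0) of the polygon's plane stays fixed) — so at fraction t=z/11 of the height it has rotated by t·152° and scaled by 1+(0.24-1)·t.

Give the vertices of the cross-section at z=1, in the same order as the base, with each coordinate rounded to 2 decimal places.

Cross-section at z=1: (-2.05,-5.30) (2.14,-0.91) (3.07,5.07) (-1.93,-1.91)

t = z/height = 1/11 = 0.0909091
s = 1 + (scale-1)·z/height = 1 + (0.24-1)·1/11 = 0.930909
θ = twist·z/height = 152°·1/11 = 13.8182° = 0.241173 rad
cos θ = 0.971059, sin θ = 0.238842 (intermediates below are computed at full precision and shown rounded to 5 d.p.)
v1: (-3.5,-5) → rotate → (-2.20450,-5.69124) → ×s → (-2.05219,-5.29803) → (-2.05,-5.30)
v2: (2,-1.5) → rotate → (2.30038,-0.97890) → ×s → (2.14144,-0.91127) → (2.14,-0.91)
v3: (4.5,4.5) → rotate → (3.29498,5.44455) → ×s → (3.06732,5.06838) → (3.07,5.07)
v4: (-2.5,-1.5) → rotate → (-2.06938,-2.05369) → ×s → (-1.92641,-1.91180) → (-1.93,-1.91)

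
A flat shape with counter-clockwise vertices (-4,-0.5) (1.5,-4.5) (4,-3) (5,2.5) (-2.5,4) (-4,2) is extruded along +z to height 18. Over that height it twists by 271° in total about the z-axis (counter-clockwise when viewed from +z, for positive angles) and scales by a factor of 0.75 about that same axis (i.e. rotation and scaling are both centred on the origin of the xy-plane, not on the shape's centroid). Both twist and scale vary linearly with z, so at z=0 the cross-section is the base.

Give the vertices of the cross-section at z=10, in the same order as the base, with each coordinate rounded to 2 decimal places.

t = z/height = 10/18 = 0.555556
s = 1 + (scale-1)·z/height = 1 + (0.75-1)·10/18 = 0.861111
θ = twist·z/height = 271°·10/18 = 150.5556° = 2.627690 rad
cos θ = -0.870833, sin θ = 0.491579 (intermediates below are computed at full precision and shown rounded to 5 d.p.)
v1: (-4,-0.5) → rotate → (3.72912,-1.53090) → ×s → (3.21119,-1.31828) → (3.21,-1.32)
v2: (1.5,-4.5) → rotate → (0.90586,4.65612) → ×s → (0.78004,4.00943) → (0.78,4.01)
v3: (4,-3) → rotate → (-2.00859,4.57882) → ×s → (-1.72962,3.94287) → (-1.73,3.94)
v4: (5,2.5) → rotate → (-5.58311,0.28082) → ×s → (-4.80768,0.24181) → (-4.81,0.24)
v5: (-2.5,4) → rotate → (0.21076,-4.71228) → ×s → (0.18149,-4.05780) → (0.18,-4.06)
v6: (-4,2) → rotate → (2.50017,-3.70798) → ×s → (2.15293,-3.19299) → (2.15,-3.19)

Cross-section at z=10: (3.21,-1.32) (0.78,4.01) (-1.73,3.94) (-4.81,0.24) (0.18,-4.06) (2.15,-3.19)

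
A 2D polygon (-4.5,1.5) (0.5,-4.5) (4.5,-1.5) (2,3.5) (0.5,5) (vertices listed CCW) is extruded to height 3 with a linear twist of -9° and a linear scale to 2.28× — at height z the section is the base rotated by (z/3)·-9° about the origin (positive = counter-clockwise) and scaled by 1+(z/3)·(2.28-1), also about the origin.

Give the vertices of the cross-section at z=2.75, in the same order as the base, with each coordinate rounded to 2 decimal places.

t = z/height = 2.75/3 = 0.916667
s = 1 + (scale-1)·z/height = 1 + (2.28-1)·2.75/3 = 2.173333
θ = twist·z/height = -9°·2.75/3 = -8.2500° = -0.143990 rad
cos θ = 0.989651, sin θ = -0.143493 (intermediates below are computed at full precision and shown rounded to 5 d.p.)
v1: (-4.5,1.5) → rotate → (-4.23819,2.13019) → ×s → (-9.21100,4.62962) → (-9.21,4.63)
v2: (0.5,-4.5) → rotate → (-0.15089,-4.52518) → ×s → (-0.32794,-9.83472) → (-0.33,-9.83)
v3: (4.5,-1.5) → rotate → (4.23819,-2.13019) → ×s → (9.21100,-4.62962) → (9.21,-4.63)
v4: (2,3.5) → rotate → (2.48153,3.17679) → ×s → (5.39319,6.90423) → (5.39,6.90)
v5: (0.5,5) → rotate → (1.21229,4.87651) → ×s → (2.63471,10.59828) → (2.63,10.60)

Cross-section at z=2.75: (-9.21,4.63) (-0.33,-9.83) (9.21,-4.63) (5.39,6.90) (2.63,10.60)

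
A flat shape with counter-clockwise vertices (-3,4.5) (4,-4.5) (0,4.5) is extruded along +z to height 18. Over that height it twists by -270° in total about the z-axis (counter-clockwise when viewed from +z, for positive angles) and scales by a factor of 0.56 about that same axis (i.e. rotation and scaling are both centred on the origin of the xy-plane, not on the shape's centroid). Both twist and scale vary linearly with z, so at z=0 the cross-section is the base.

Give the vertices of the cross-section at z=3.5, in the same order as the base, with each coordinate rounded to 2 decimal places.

t = z/height = 3.5/18 = 0.194444
s = 1 + (scale-1)·z/height = 1 + (0.56-1)·3.5/18 = 0.914444
θ = twist·z/height = -270°·3.5/18 = -52.5000° = -0.916298 rad
cos θ = 0.608761, sin θ = -0.793353 (intermediates below are computed at full precision and shown rounded to 5 d.p.)
v1: (-3,4.5) → rotate → (1.74381,5.11949) → ×s → (1.59461,4.68149) → (1.59,4.68)
v2: (4,-4.5) → rotate → (-1.13504,-5.91284) → ×s → (-1.03793,-5.40696) → (-1.04,-5.41)
v3: (0,4.5) → rotate → (3.57009,2.73943) → ×s → (3.26465,2.50505) → (3.26,2.51)

Cross-section at z=3.5: (1.59,4.68) (-1.04,-5.41) (3.26,2.51)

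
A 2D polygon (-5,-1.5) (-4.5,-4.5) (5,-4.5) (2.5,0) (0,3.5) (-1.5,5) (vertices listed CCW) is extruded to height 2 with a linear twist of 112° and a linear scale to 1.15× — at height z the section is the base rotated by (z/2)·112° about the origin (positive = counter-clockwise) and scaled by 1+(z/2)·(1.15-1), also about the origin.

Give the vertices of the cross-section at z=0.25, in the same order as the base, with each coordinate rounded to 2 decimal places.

Cross-section at z=0.25: (-4.57,-2.72) (-3.34,-5.56) (6.05,-3.22) (2.47,0.62) (-0.86,3.46) (-2.72,4.57)

t = z/height = 0.25/2 = 0.125
s = 1 + (scale-1)·z/height = 1 + (1.15-1)·0.25/2 = 1.018750
θ = twist·z/height = 112°·0.25/2 = 14.0000° = 0.244346 rad
cos θ = 0.970296, sin θ = 0.241922 (intermediates below are computed at full precision and shown rounded to 5 d.p.)
v1: (-5,-1.5) → rotate → (-4.48860,-2.66505) → ×s → (-4.57276,-2.71502) → (-4.57,-2.72)
v2: (-4.5,-4.5) → rotate → (-3.27768,-5.45498) → ×s → (-3.33914,-5.55726) → (-3.34,-5.56)
v3: (5,-4.5) → rotate → (5.94013,-3.15672) → ×s → (6.05150,-3.21591) → (6.05,-3.22)
v4: (2.5,0) → rotate → (2.42574,0.60480) → ×s → (2.47122,0.61614) → (2.47,0.62)
v5: (0,3.5) → rotate → (-0.84673,3.39604) → ×s → (-0.86260,3.45971) → (-0.86,3.46)
v6: (-1.5,5) → rotate → (-2.66505,4.48860) → ×s → (-2.71502,4.57276) → (-2.72,4.57)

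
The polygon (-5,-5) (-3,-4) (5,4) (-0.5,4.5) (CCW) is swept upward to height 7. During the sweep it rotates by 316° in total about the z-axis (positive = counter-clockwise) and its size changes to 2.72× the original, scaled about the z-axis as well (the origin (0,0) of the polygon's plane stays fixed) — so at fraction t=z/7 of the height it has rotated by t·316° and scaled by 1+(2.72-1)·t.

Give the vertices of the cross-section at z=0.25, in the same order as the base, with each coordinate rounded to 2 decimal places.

Cross-section at z=0.25: (-4.17,-6.24) (-2.29,-4.79) (4.37,5.20) (-1.46,4.58)

t = z/height = 0.25/7 = 0.0357143
s = 1 + (scale-1)·z/height = 1 + (2.72-1)·0.25/7 = 1.061429
θ = twist·z/height = 316°·0.25/7 = 11.2857° = 0.196973 rad
cos θ = 0.980663, sin θ = 0.195702 (intermediates below are computed at full precision and shown rounded to 5 d.p.)
v1: (-5,-5) → rotate → (-3.92481,-5.88183) → ×s → (-4.16590,-6.24314) → (-4.17,-6.24)
v2: (-3,-4) → rotate → (-2.15918,-4.50976) → ×s → (-2.29182,-4.78679) → (-2.29,-4.79)
v3: (5,4) → rotate → (4.12051,4.90116) → ×s → (4.37363,5.20223) → (4.37,5.20)
v4: (-0.5,4.5) → rotate → (-1.37099,4.31513) → ×s → (-1.45521,4.58021) → (-1.46,4.58)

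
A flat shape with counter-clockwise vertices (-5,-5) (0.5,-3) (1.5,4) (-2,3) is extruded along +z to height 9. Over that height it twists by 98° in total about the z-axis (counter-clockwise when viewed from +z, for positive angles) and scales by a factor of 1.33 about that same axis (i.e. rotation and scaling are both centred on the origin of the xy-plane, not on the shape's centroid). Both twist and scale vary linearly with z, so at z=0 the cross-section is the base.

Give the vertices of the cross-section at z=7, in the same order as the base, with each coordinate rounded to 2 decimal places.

Cross-section at z=7: (4.61,-7.60) (3.81,-0.29) (-4.43,3.03) (-4.26,-1.54)

t = z/height = 7/9 = 0.777778
s = 1 + (scale-1)·z/height = 1 + (1.33-1)·7/9 = 1.256667
θ = twist·z/height = 98°·7/9 = 76.2222° = 1.330329 rad
cos θ = 0.238157, sin θ = 0.971227 (intermediates below are computed at full precision and shown rounded to 5 d.p.)
v1: (-5,-5) → rotate → (3.66535,-6.04692) → ×s → (4.60612,-7.59896) → (4.61,-7.60)
v2: (0.5,-3) → rotate → (3.03276,-0.22886) → ×s → (3.81117,-0.28760) → (3.81,-0.29)
v3: (1.5,4) → rotate → (-3.52767,2.40947) → ×s → (-4.43311,3.02790) → (-4.43,3.03)
v4: (-2,3) → rotate → (-3.38999,-1.22798) → ×s → (-4.26009,-1.54317) → (-4.26,-1.54)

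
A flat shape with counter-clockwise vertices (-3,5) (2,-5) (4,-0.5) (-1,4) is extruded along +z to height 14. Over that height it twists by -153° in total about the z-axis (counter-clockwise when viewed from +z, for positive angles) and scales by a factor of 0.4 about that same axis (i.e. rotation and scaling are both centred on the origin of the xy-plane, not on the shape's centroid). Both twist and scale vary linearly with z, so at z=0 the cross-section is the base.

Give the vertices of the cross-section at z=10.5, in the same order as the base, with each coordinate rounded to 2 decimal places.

Cross-section at z=10.5: (3.19,0.35) (-2.96,0.15) (-1.17,-1.88) (2.23,-0.42)

t = z/height = 10.5/14 = 0.75
s = 1 + (scale-1)·z/height = 1 + (0.4-1)·10.5/14 = 0.550000
θ = twist·z/height = -153°·10.5/14 = -114.7500° = -2.002765 rad
cos θ = -0.418660, sin θ = -0.908143 (intermediates below are computed at full precision and shown rounded to 5 d.p.)
v1: (-3,5) → rotate → (5.79670,0.63113) → ×s → (3.18818,0.34712) → (3.19,0.35)
v2: (2,-5) → rotate → (-5.37804,0.27701) → ×s → (-2.95792,0.15236) → (-2.96,0.15)
v3: (4,-0.5) → rotate → (-2.12871,-3.42324) → ×s → (-1.17079,-1.88278) → (-1.17,-1.88)
v4: (-1,4) → rotate → (4.05123,-0.76650) → ×s → (2.22818,-0.42157) → (2.23,-0.42)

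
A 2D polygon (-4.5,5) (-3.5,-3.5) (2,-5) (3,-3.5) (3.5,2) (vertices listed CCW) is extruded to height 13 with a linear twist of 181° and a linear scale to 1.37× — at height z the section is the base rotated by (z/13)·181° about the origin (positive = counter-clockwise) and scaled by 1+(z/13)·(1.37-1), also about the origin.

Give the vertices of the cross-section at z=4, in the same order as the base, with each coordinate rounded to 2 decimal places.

t = z/height = 4/13 = 0.307692
s = 1 + (scale-1)·z/height = 1 + (1.37-1)·4/13 = 1.113846
θ = twist·z/height = 181°·4/13 = 55.6923° = 0.972014 rad
cos θ = 0.563637, sin θ = 0.826023 (intermediates below are computed at full precision and shown rounded to 5 d.p.)
v1: (-4.5,5) → rotate → (-6.66648,-0.89892) → ×s → (-7.42543,-1.00126) → (-7.43,-1.00)
v2: (-3.5,-3.5) → rotate → (0.91835,-4.86381) → ×s → (1.02290,-5.41753) → (1.02,-5.42)
v3: (2,-5) → rotate → (5.25739,-1.16614) → ×s → (5.85592,-1.29890) → (5.86,-1.30)
v4: (3,-3.5) → rotate → (4.58199,0.50534) → ×s → (5.10363,0.56287) → (5.10,0.56)
v5: (3.5,2) → rotate → (0.32068,4.01835) → ×s → (0.35719,4.47583) → (0.36,4.48)

Cross-section at z=4: (-7.43,-1.00) (1.02,-5.42) (5.86,-1.30) (5.10,0.56) (0.36,4.48)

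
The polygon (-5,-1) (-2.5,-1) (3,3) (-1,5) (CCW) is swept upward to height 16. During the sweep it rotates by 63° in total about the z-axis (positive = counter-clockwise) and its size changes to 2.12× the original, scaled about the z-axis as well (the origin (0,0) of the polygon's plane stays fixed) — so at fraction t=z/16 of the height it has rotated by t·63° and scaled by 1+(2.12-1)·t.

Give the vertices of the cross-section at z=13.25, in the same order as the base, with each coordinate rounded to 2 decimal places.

t = z/height = 13.25/16 = 0.828125
s = 1 + (scale-1)·z/height = 1 + (2.12-1)·13.25/16 = 1.927500
θ = twist·z/height = 63°·13.25/16 = 52.1719° = 0.910571 rad
cos θ = 0.613295, sin θ = 0.789854 (intermediates below are computed at full precision and shown rounded to 5 d.p.)
v1: (-5,-1) → rotate → (-2.27662,-4.56257) → ×s → (-4.38819,-8.79434) → (-4.39,-8.79)
v2: (-2.5,-1) → rotate → (-0.74338,-2.58793) → ×s → (-1.43287,-4.98824) → (-1.43,-4.99)
v3: (3,3) → rotate → (-0.52968,4.20945) → ×s → (-1.02095,8.11371) → (-1.02,8.11)
v4: (-1,5) → rotate → (-4.56257,2.27662) → ×s → (-8.79434,4.38819) → (-8.79,4.39)

Cross-section at z=13.25: (-4.39,-8.79) (-1.43,-4.99) (-1.02,8.11) (-8.79,4.39)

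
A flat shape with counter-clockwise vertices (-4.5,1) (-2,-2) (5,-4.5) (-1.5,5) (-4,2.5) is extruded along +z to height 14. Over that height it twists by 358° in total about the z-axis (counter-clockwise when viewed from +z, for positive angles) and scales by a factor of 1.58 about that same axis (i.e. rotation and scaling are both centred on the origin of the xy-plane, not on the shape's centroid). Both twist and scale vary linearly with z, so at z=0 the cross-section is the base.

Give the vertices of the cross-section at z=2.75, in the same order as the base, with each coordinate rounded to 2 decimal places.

Cross-section at z=2.75: (-2.74,-4.34) (1.35,-2.85) (6.60,3.56) (-5.81,0.30) (-4.12,-3.26)

t = z/height = 2.75/14 = 0.196429
s = 1 + (scale-1)·z/height = 1 + (1.58-1)·2.75/14 = 1.113929
θ = twist·z/height = 358°·2.75/14 = 70.3214° = 1.227340 rad
cos θ = 0.336743, sin θ = 0.941597 (intermediates below are computed at full precision and shown rounded to 5 d.p.)
v1: (-4.5,1) → rotate → (-2.45694,-3.90044) → ×s → (-2.73686,-4.34481) → (-2.74,-4.34)
v2: (-2,-2) → rotate → (1.20971,-2.55668) → ×s → (1.34753,-2.84796) → (1.35,-2.85)
v3: (5,-4.5) → rotate → (5.92090,3.19264) → ×s → (6.59546,3.55637) → (6.60,3.56)
v4: (-1.5,5) → rotate → (-5.21310,0.27132) → ×s → (-5.80702,0.30223) → (-5.81,0.30)
v5: (-4,2.5) → rotate → (-3.70096,-2.92453) → ×s → (-4.12261,-3.25772) → (-4.12,-3.26)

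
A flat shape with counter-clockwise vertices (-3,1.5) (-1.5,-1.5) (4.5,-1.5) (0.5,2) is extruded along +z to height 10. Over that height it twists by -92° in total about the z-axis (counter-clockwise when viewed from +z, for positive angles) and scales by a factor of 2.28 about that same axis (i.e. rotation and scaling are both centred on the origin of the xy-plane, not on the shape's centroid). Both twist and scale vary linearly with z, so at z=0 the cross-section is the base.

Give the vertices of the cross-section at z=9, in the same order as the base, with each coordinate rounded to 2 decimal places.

t = z/height = 9/10 = 0.9
s = 1 + (scale-1)·z/height = 1 + (2.28-1)·9/10 = 2.152000
θ = twist·z/height = -92°·9/10 = -82.8000° = -1.445133 rad
cos θ = 0.125333, sin θ = -0.992115 (intermediates below are computed at full precision and shown rounded to 5 d.p.)
v1: (-3,1.5) → rotate → (1.11217,3.16434) → ×s → (2.39339,6.80967) → (2.39,6.81)
v2: (-1.5,-1.5) → rotate → (-1.67617,1.30017) → ×s → (-3.60712,2.79797) → (-3.61,2.80)
v3: (4.5,-1.5) → rotate → (-0.92417,-4.65252) → ×s → (-1.98882,-10.01221) → (-1.99,-10.01)
v4: (0.5,2) → rotate → (2.04690,-0.24539) → ×s → (4.40492,-0.52808) → (4.40,-0.53)

Cross-section at z=9: (2.39,6.81) (-3.61,2.80) (-1.99,-10.01) (4.40,-0.53)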